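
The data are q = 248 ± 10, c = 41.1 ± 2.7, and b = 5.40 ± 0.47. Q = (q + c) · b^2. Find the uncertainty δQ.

Let u = q + c = 289. δu = √(δq² + δc²) = √(100 + 7.29) = 10.4, so δu/u = 0.0358.
Q is then a monomial in u, b:
δQ/Q = √((δu/u)² + (2·δb/b)²) = √(0.00128 + 0.0303) = 0.178
Q = 8430, so δQ = 0.178 × 8430 = 1500.

1500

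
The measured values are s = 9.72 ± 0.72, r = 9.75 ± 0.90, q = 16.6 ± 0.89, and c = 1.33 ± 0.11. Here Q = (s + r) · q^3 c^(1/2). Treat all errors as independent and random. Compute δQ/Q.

Let u = s + r = 19.5. δu = √(δs² + δr²) = √(0.518 + 0.810) = 1.15, so δu/u = 0.0592.
Q is then a monomial in u, q, c:
δQ/Q = √((δu/u)² + (3·δq/q)² + (½·δc/c)²) = √(0.00350 + 0.0259 + 0.00171) = 0.176

0.176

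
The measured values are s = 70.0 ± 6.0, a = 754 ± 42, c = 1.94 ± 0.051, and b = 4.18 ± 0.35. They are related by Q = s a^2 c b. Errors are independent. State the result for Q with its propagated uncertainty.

(3.23 ± 0.535) × 10^8

Products/powers → add relative errors in quadrature, weighted by exponent:
  (1·δs/s)² = (1×0.0857)² = 0.00735;  (2·δa/a)² = (2×0.0557)² = 0.0124;  (1·δc/c)² = (1×0.0263)² = 0.000691;  (1·δb/b)² = (1×0.0837)² = 0.00701
δQ/Q = √(0.0275) = 0.166
Q = 3.23e+08, so δQ = 0.166 × 3.23e+08 = 5.35e+07.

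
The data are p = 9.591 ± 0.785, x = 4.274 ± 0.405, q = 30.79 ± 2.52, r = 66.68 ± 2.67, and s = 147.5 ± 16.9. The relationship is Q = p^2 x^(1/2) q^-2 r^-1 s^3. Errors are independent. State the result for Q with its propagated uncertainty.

Products/powers → add relative errors in quadrature, weighted by exponent:
  (2·δp/p)² = (2×0.0818)² = 0.0268;  (½·δx/x)² = (0.5×0.0948)² = 0.00224;  (-2·δq/q)² = (-2×0.0818)² = 0.0268;  (-1·δr/r)² = (-1×0.0400)² = 0.00160;  (3·δs/s)² = (3×0.115)² = 0.118
δQ/Q = √(0.176) = 0.419
Q = 9654, so δQ = 0.419 × 9654 = 4050.

9654 ± 4050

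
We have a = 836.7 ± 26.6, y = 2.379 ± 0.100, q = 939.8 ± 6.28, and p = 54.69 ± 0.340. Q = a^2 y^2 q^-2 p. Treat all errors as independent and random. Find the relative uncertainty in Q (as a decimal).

Q is a product of powers, so relative uncertainties combine in quadrature:
  (2·δa/a)² = (2×0.0318)² = 0.00404;  (2·δy/y)² = (2×0.0420)² = 0.00707;  (-2·δq/q)² = (-2×0.00668)² = 0.000179;  (1·δp/p)² = (1×0.00622)² = 3.86e-05
δQ/Q = √(0.0113) = 0.106

0.106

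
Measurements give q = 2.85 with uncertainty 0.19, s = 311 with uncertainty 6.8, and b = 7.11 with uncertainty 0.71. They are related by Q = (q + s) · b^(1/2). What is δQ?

Let u = q + s = 314. δu = √(δq² + δs²) = √(0.0361 + 46.2) = 6.80, so δu/u = 0.0217.
Q is then a monomial in u, b:
δQ/Q = √((δu/u)² + (½·δb/b)²) = √(0.000470 + 0.00249) = 0.0544
Q = 837, so δQ = 0.0544 × 837 = 45.6.

45.6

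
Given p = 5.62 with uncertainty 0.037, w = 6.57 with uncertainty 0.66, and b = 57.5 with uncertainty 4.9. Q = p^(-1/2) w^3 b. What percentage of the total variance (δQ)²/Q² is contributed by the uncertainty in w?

92.6%

(δQ/Q)² = (−½·δp/p)² + (3·δw/w)² + (1·δb/b)²
  p term: (-0.5×0.00658)² = 1.08e-05
  w term: (3×0.100)² = 0.0908
  b term: (1×0.0852)² = 0.00726
Total = 0.0981. Share from w = 0.0908/0.0981 = 0.926.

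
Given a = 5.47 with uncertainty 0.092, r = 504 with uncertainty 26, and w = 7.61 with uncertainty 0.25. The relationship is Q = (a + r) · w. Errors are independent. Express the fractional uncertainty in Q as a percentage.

Let u = a + r = 509. δu = √(δa² + δr²) = √(0.00846 + 676) = 26.0, so δu/u = 0.0510.
Q is then a monomial in u, w:
δQ/Q = √((δu/u)² + (1·δw/w)²) = √(0.00260 + 0.00108) = 0.0607

6.07%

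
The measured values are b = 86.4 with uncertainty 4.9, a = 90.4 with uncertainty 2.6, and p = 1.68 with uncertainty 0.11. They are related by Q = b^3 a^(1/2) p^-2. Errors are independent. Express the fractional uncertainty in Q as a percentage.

Each factor contributes (exponent × relative error)² to (δQ/Q)²:
  (3·δb/b)² = (3×0.0567)² = 0.0289;  (½·δa/a)² = (0.5×0.0288)² = 0.000207;  (-2·δp/p)² = (-2×0.0655)² = 0.0171
δQ/Q = √(0.0463) = 0.215

21.5%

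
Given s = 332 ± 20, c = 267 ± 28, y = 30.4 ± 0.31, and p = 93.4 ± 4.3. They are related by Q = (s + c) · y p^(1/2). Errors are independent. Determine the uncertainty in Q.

11000

Let u = s + c = 599. δu = √(δs² + δc²) = √(400 + 784) = 34.4, so δu/u = 0.0574.
Q is then a monomial in u, y, p:
δQ/Q = √((δu/u)² + (1·δy/y)² + (½·δp/p)²) = √(0.00330 + 0.000104 + 0.000530) = 0.0627
Q = 1.76e+05, so δQ = 0.0627 × 1.76e+05 = 11000.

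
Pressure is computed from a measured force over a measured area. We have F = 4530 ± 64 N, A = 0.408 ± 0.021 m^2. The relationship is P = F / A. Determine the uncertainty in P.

Relative error in a monomial: (δP/P)² = Σ (nᵢ · δxᵢ/xᵢ)².
  (1·δF/F)² = (1×0.0141)² = 0.000200;  (-1·δA/A)² = (-1×0.0515)² = 0.00265
δP/P = √(0.00285) = 0.0534
P = 11100 Pa, so δP = 0.0534 × 11100 = 593 Pa.

593 Pa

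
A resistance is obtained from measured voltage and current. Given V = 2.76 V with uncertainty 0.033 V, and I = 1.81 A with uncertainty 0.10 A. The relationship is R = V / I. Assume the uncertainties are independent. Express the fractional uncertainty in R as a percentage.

Each factor contributes (exponent × relative error)² to (δR/R)²:
  (1·δV/V)² = (1×0.0120)² = 0.000143;  (-1·δI/I)² = (-1×0.0552)² = 0.00305
δR/R = √(0.00320) = 0.0565

5.65%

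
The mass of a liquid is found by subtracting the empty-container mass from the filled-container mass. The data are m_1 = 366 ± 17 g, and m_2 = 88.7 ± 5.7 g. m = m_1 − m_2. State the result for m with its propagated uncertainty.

Sums and differences: (δm)² = Σ (cᵢ δxᵢ)².
  (δm_1)² = 289;  (δm_2)² = 32.5
δm = √(321) = 17.9 g
m = 277 g.

277 ± 17.9 g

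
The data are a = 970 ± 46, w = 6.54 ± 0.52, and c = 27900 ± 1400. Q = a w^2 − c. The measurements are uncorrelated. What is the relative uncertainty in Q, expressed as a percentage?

Let p = a·w^2 = 41500. δp/p = √((1·δa/a)² + (2·δw/w)²) = √(0.00225 + 0.0253) = 0.166, so δp = 6880.
Q = p − c: δQ = √(δp² + δc²) = √(4.74e+07 + 1.96e+06) = 7030
Q = 13600, so δQ/Q = 7030/13600 = 0.517.

51.7%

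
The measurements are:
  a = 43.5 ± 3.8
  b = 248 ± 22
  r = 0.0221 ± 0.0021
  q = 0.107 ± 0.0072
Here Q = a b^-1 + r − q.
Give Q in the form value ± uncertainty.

0.0905 ± 0.0231

Let p = a·b^-1 = 0.175. δp/p = √((1·δa/a)² + (-1·δb/b)²) = √(0.00763 + 0.00787) = 0.125, so δp = 0.0218.
Q = p + r − q: δQ = √(δp² + δr² + δq²) = √(0.000477 + 4.41e-06 + 5.18e-05) = 0.0231
Q = 0.0905.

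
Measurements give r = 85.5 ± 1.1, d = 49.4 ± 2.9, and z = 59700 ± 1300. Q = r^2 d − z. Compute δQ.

Let p = r^2·d = 3.61e+05. δp/p = √((2·δr/r)² + (1·δd/d)²) = √(0.000662 + 0.00345) = 0.0641, so δp = 23100.
Q = p − z: δQ = √(δp² + δz²) = √(5.36e+08 + 1.69e+06) = 23200

23200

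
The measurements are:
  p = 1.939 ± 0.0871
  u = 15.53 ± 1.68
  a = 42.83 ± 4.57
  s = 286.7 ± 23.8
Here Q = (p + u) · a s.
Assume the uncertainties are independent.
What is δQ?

35600

Let w = p + u = 17.47. δw = √(δp² + δu²) = √(0.00759 + 2.82) = 1.68, so δw/w = 0.0963.
Q is then a monomial in w, a, s:
δQ/Q = √((δw/w)² + (1·δa/a)² + (1·δs/s)²) = √(0.00927 + 0.0114 + 0.00689) = 0.166
Q = 214500, so δQ = 0.166 × 214500 = 35600.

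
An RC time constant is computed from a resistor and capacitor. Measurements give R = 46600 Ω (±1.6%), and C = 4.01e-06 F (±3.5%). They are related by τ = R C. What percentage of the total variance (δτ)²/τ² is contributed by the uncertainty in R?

17.3%

(δτ/τ)² = (1·δR/R)² + (1·δC/C)²
  R term: (1×0.0160)² = 0.000256
  C term: (1×0.0350)² = 0.00123
Total = 0.00148. Share from R = 0.000256/0.00148 = 0.173.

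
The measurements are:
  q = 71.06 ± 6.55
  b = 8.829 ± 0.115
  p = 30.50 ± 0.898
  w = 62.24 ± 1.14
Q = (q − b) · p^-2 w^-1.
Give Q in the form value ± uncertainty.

Let u = q − b = 62.23. δu = √(δq² + δb²) = √(42.9 + 0.0132) = 6.55, so δu/u = 0.105.
Q is then a monomial in u, p, w:
δQ/Q = √((δu/u)² + (-2·δp/p)² + (-1·δw/w)²) = √(0.0111 + 0.00347 + 0.000335) = 0.122
Q = 0.001075, so δQ = 0.122 × 0.001075 = 0.000131.

0.001075 ± 0.000131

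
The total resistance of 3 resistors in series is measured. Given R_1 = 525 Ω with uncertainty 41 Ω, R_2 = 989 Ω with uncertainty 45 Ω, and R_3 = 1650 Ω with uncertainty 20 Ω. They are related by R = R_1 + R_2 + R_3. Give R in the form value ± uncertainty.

3160 ± 64.1 Ω

Each term contributes (cᵢ δxᵢ)² to (δR)²:
  (δR_1)² = 1680;  (δR_2)² = 2020;  (δR_3)² = 400
δR = √(4110) = 64.1 Ω
R = 3160 Ω.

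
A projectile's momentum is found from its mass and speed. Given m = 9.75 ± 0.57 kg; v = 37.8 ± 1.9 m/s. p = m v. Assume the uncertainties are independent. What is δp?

28.4 kg·m/s

Products/powers → add relative errors in quadrature, weighted by exponent:
  (1·δm/m)² = (1×0.0585)² = 0.00342;  (1·δv/v)² = (1×0.0503)² = 0.00253
δp/p = √(0.00594) = 0.0771
p = 369 kg·m/s, so δp = 0.0771 × 369 = 28.4 kg·m/s.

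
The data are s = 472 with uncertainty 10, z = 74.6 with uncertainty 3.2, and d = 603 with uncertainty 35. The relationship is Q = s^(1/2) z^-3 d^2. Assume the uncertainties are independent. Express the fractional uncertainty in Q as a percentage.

17.4%

For a monomial Q ∝ s^(1/2), z^-3, d^2, fractional errors add in quadrature:
  (½·δs/s)² = (0.5×0.0212)² = 0.000112;  (-3·δz/z)² = (-3×0.0429)² = 0.0166;  (2·δd/d)² = (2×0.0580)² = 0.0135
δQ/Q = √(0.0301) = 0.174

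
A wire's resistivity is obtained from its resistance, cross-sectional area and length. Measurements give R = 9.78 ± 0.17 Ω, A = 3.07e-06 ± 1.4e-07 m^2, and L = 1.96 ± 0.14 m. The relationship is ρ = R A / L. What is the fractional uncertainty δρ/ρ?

0.0865

Since ρ is a product/quotient, work with relative uncertainties:
  (1·δR/R)² = (1×0.0174)² = 0.000302;  (1·δA/A)² = (1×0.0456)² = 0.00208;  (-1·δL/L)² = (-1×0.0714)² = 0.00510
δρ/ρ = √(0.00748) = 0.0865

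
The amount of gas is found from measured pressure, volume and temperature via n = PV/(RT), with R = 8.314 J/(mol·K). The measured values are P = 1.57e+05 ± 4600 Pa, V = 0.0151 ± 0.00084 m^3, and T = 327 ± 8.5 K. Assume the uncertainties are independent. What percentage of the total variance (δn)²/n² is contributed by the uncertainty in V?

66.9%

(δn/n)² = (1·δP/P)² + (1·δV/V)² + (-1·δT/T)²
  P term: (1×0.0293)² = 0.000858
  V term: (1×0.0556)² = 0.00309
  T term: (-1×0.0260)² = 0.000676
Total = 0.00463. Share from V = 0.00309/0.00463 = 0.669.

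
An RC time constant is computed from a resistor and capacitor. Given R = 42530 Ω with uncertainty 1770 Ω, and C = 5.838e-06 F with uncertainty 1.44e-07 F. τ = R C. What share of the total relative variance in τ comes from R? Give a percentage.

(δτ/τ)² = (1·δR/R)² + (1·δC/C)²
  R term: (1×0.0416)² = 0.00173
  C term: (1×0.0247)² = 0.000608
Total = 0.00234. Share from R = 0.00173/0.00234 = 0.740.

74.0%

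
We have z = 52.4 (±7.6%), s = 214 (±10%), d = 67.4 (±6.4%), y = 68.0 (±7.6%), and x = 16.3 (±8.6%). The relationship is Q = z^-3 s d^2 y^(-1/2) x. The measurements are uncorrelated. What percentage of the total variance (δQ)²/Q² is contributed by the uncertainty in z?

(δQ/Q)² = (-3·δz/z)² + (1·δs/s)² + (2·δd/d)² + (−½·δy/y)² + (1·δx/x)²
  z term: (-3×0.0760)² = 0.0520
  s term: (1×0.100)² = 0.0100
  d term: (2×0.0640)² = 0.0164
  y term: (-0.5×0.0760)² = 0.00144
  x term: (1×0.0860)² = 0.00740
Total = 0.0872. Share from z = 0.0520/0.0872 = 0.596.

59.6%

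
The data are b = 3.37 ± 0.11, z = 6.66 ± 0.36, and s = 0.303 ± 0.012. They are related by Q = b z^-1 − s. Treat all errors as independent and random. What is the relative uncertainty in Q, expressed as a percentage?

Let p = b·z^-1 = 0.506. δp/p = √((1·δb/b)² + (-1·δz/z)²) = √(0.00107 + 0.00292) = 0.0631, so δp = 0.0320.
Q = p − s: δQ = √(δp² + δs²) = √(0.00102 + 0.000144) = 0.0341
Q = 0.203, so δQ/Q = 0.0341/0.203 = 0.168.

16.8%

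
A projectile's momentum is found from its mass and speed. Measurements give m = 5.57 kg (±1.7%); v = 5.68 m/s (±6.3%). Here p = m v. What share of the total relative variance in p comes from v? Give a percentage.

93.2%

(δp/p)² = (1·δm/m)² + (1·δv/v)²
  m term: (1×0.0170)² = 0.000289
  v term: (1×0.0630)² = 0.00397
Total = 0.00426. Share from v = 0.00397/0.00426 = 0.932.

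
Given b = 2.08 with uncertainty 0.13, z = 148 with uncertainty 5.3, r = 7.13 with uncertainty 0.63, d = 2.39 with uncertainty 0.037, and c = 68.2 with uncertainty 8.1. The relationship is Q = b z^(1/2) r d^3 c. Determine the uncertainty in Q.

28300

Relative error in a monomial: (δQ/Q)² = Σ (nᵢ · δxᵢ/xᵢ)².
  (1·δb/b)² = (1×0.0625)² = 0.00391;  (½·δz/z)² = (0.5×0.0358)² = 0.000321;  (1·δr/r)² = (1×0.0884)² = 0.00781;  (3·δd/d)² = (3×0.0155)² = 0.00216;  (1·δc/c)² = (1×0.119)² = 0.0141
δQ/Q = √(0.0283) = 0.168
Q = 1.68e+05, so δQ = 0.168 × 1.68e+05 = 28300.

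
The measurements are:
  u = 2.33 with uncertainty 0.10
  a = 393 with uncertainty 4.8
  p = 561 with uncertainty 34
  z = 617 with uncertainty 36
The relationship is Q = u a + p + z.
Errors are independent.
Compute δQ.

64.2

Let w = u·a = 916. δw/w = √((1·δu/u)² + (1·δa/a)²) = √(0.00184 + 0.000149) = 0.0446, so δw = 40.9.
Q = w + p + z: δQ = √(δw² + δp² + δz²) = √(1670 + 1160 + 1300) = 64.2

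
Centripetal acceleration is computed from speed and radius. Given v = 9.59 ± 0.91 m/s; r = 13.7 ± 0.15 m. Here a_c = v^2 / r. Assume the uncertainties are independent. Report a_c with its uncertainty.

6.71 ± 1.28 m/s^2

Relative error in a monomial: (δa_c/a_c)² = Σ (nᵢ · δxᵢ/xᵢ)².
  (2·δv/v)² = (2×0.0949)² = 0.0360;  (-1·δr/r)² = (-1×0.0109)² = 0.000120
δa_c/a_c = √(0.0361) = 0.190
a_c = 6.71 m/s^2, so δa_c = 0.190 × 6.71 = 1.28 m/s^2.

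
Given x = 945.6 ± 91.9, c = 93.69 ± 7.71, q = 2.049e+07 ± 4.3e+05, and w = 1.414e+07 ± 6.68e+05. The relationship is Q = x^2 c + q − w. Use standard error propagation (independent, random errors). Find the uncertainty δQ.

1.77e+07

Let p = x^2·c = 8.377e+07. δp/p = √((2·δx/x)² + (1·δc/c)²) = √(0.0378 + 0.00677) = 0.211, so δp = 1.77e+07.
Q = p + q − w: δQ = √(δp² + δq² + δw²) = √(3.13e+14 + 1.85e+11 + 4.46e+11) = 1.77e+07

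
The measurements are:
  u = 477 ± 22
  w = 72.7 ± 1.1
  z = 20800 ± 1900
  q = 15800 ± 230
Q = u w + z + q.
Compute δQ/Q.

Let p = u·w = 34700. δp/p = √((1·δu/u)² + (1·δw/w)²) = √(0.00213 + 0.000229) = 0.0485, so δp = 1680.
Q = p + z + q: δQ = √(δp² + δz² + δq²) = √(2.83e+06 + 3.61e+06 + 52900) = 2550
Q = 71300, so δQ/Q = 2550/71300 = 0.0358.

0.0358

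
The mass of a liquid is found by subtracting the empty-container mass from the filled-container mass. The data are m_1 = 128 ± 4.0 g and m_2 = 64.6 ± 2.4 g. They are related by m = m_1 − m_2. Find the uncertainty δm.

m is a linear combination, so absolute uncertainties add in quadrature:
  (δm_1)² = 16.0;  (δm_2)² = 5.76
δm = √(21.8) = 4.66 g

4.66 g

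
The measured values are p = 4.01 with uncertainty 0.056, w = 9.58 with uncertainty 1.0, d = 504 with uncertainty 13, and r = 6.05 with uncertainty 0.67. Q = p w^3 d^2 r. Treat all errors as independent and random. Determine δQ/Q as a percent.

Q is a product of powers, so relative uncertainties combine in quadrature:
  (1·δp/p)² = (1×0.0140)² = 0.000195;  (3·δw/w)² = (3×0.104)² = 0.0981;  (2·δd/d)² = (2×0.0258)² = 0.00266;  (1·δr/r)² = (1×0.111)² = 0.0123
δQ/Q = √(0.113) = 0.336

33.6%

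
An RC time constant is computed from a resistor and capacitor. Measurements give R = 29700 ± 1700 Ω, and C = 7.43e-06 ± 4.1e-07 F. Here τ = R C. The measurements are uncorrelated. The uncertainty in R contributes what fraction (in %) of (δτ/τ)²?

51.8%

(δτ/τ)² = (1·δR/R)² + (1·δC/C)²
  R term: (1×0.0572)² = 0.00328
  C term: (1×0.0552)² = 0.00305
Total = 0.00632. Share from R = 0.00328/0.00632 = 0.518.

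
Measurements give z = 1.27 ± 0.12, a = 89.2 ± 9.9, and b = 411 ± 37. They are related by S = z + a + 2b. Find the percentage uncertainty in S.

S is a linear combination, so absolute uncertainties add in quadrature:
  (δz)² = 0.0144;  (δa)² = 98.0;  (2·δb)² = 5480
δS = √(5570) = 74.7
S = 912, so δS/S = 74.7/912 = 0.0818.

8.18%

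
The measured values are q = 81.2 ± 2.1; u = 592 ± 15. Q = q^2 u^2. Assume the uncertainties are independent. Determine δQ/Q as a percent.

Each factor contributes (exponent × relative error)² to (δQ/Q)²:
  (2·δq/q)² = (2×0.0259)² = 0.00268;  (2·δu/u)² = (2×0.0253)² = 0.00257
δQ/Q = √(0.00524) = 0.0724

7.24%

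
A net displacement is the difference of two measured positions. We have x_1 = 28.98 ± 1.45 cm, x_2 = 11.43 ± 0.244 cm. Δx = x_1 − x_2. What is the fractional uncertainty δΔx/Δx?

0.0838

Δx is a linear combination, so absolute uncertainties add in quadrature:
  (δx_1)² = 2.10;  (δx_2)² = 0.0595
δΔx = √(2.16) = 1.47 cm
Δx = 17.55 cm, so δΔx/Δx = 1.47/17.55 = 0.0838.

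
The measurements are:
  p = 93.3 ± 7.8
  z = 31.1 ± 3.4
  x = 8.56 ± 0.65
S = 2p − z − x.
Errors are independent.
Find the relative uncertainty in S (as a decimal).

Each term contributes (cᵢ δxᵢ)² to (δS)²:
  (2·δp)² = 243;  (δz)² = 11.6;  (δx)² = 0.423
δS = √(255) = 16.0
S = 147, so δS/S = 16.0/147 = 0.109.

0.109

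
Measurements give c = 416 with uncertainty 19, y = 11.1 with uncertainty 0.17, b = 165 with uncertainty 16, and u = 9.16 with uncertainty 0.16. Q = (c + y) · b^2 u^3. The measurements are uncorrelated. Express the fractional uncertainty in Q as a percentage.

Let w = c + y = 427. δw = √(δc² + δy²) = √(361 + 0.0289) = 19.0, so δw/w = 0.0445.
Q is then a monomial in w, b, u:
δQ/Q = √((δw/w)² + (2·δb/b)² + (3·δu/u)²) = √(0.00198 + 0.0376 + 0.00275) = 0.206

20.6%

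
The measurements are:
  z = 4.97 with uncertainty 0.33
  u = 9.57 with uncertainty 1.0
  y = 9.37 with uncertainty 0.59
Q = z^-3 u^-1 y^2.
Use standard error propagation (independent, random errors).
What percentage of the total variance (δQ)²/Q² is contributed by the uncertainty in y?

23.9%

(δQ/Q)² = (-3·δz/z)² + (-1·δu/u)² + (2·δy/y)²
  z term: (-3×0.0664)² = 0.0397
  u term: (-1×0.104)² = 0.0109
  y term: (2×0.0630)² = 0.0159
Total = 0.0665. Share from y = 0.0159/0.0665 = 0.239.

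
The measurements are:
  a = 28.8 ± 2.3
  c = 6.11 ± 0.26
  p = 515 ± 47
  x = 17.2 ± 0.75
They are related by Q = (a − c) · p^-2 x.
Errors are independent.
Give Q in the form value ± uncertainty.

Let u = a − c = 22.7. δu = √(δa² + δc²) = √(5.29 + 0.0676) = 2.31, so δu/u = 0.102.
Q is then a monomial in u, p, x:
δQ/Q = √((δu/u)² + (-2·δp/p)² + (1·δx/x)²) = √(0.0104 + 0.0333 + 0.00190) = 0.214
Q = 0.00147, so δQ = 0.214 × 0.00147 = 0.000314.

0.00147 ± 0.000314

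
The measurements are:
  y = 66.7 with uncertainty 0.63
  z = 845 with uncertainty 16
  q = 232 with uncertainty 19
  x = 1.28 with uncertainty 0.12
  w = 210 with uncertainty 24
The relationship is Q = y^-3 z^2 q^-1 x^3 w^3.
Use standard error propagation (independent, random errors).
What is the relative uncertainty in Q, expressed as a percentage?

45.3%

Products/powers → add relative errors in quadrature, weighted by exponent:
  (-3·δy/y)² = (-3×0.00945)² = 0.000803;  (2·δz/z)² = (2×0.0189)² = 0.00143;  (-1·δq/q)² = (-1×0.0819)² = 0.00671;  (3·δx/x)² = (3×0.0938)² = 0.0791;  (3·δw/w)² = (3×0.114)² = 0.118
δQ/Q = √(0.206) = 0.453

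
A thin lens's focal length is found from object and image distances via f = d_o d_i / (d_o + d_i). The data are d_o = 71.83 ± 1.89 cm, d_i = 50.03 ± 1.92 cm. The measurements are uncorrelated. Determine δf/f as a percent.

2.51%

∂f/∂d_o = (d_i/(d_o+d_i))² = 0.169;  ∂f/∂d_i = (d_o/(d_o+d_i))² = 0.347
δf = √((∂f/∂d_o · δd_o)² + (∂f/∂d_i · δd_i)²) = √(0.101 + 0.445) = 0.739 cm
f = 29.49 cm, so δf/f = 0.739/29.49 = 0.0251.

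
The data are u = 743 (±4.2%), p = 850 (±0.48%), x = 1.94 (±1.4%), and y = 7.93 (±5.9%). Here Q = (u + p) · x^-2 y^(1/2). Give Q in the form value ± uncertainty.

1190 ± 53.9

Let w = u + p = 1590. δw = √(δu² + δp²) = √(974 + 16.6) = 31.5, so δw/w = 0.0198.
Q is then a monomial in w, x, y:
δQ/Q = √((δw/w)² + (-2·δx/x)² + (½·δy/y)²) = √(0.000390 + 0.000784 + 0.000870) = 0.0452
Q = 1190, so δQ = 0.0452 × 1190 = 53.9.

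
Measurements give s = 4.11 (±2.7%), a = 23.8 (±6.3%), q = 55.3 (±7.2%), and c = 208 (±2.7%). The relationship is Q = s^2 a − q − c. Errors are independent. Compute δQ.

34.1

Let p = s^2·a = 402. δp/p = √((2·δs/s)² + (1·δa/a)²) = √(0.00292 + 0.00397) = 0.0830, so δp = 33.4.
Q = p − q − c: δQ = √(δp² + δq² + δc²) = √(1110 + 15.9 + 31.5) = 34.1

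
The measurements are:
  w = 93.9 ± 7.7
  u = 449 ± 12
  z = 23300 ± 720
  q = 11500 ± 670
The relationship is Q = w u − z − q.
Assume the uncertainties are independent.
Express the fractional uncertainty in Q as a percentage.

Let p = w·u = 42200. δp/p = √((1·δw/w)² + (1·δu/u)²) = √(0.00672 + 0.000714) = 0.0862, so δp = 3640.
Q = p − z − q: δQ = √(δp² + δz² + δq²) = √(1.32e+07 + 5.18e+05 + 4.49e+05) = 3770
Q = 7360, so δQ/Q = 3770/7360 = 0.512.

51.2%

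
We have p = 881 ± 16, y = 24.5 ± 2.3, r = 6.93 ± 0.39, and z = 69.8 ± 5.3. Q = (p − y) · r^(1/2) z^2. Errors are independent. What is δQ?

1.71e+06

Let u = p − y = 856. δu = √(δp² + δy²) = √(256 + 5.29) = 16.2, so δu/u = 0.0189.
Q is then a monomial in u, r, z:
δQ/Q = √((δu/u)² + (½·δr/r)² + (2·δz/z)²) = √(0.000356 + 0.000792 + 0.0231) = 0.156
Q = 1.1e+07, so δQ = 0.156 × 1.1e+07 = 1.71e+06.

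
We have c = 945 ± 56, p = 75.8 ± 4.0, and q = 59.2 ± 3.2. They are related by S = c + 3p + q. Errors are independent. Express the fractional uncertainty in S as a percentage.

Absolute uncertainties add in quadrature for a linear combination:
  (δc)² = 3140;  (3·δp)² = 144;  (δq)² = 10.2
δS = √(3290) = 57.4
S = 1230, so δS/S = 57.4/1230 = 0.0466.

4.66%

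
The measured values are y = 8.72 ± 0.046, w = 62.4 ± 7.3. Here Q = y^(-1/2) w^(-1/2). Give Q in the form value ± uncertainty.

0.0429 ± 0.00251

For a monomial Q ∝ y^(-1/2), w^(-1/2), fractional errors add in quadrature:
  (−½·δy/y)² = (-0.5×0.00528)² = 6.96e-06;  (−½·δw/w)² = (-0.5×0.117)² = 0.00342
δQ/Q = √(0.00343) = 0.0586
Q = 0.0429, so δQ = 0.0586 × 0.0429 = 0.00251.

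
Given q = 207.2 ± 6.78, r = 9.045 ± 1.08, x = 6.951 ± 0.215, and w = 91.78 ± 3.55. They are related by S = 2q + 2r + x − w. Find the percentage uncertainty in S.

For a sum/difference, combine absolute errors in quadrature:
  (2·δq)² = 184;  (2·δr)² = 4.67;  (δx)² = 0.0462;  (δw)² = 12.6
δS = √(201) = 14.2
S = 347.7, so δS/S = 14.2/347.7 = 0.0408.

4.08%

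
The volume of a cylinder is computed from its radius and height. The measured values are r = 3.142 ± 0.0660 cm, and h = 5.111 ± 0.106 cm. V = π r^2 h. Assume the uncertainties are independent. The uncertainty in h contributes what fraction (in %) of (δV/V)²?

(δV/V)² = (2·δr/r)² + (1·δh/h)²
  r term: (2×0.0210)² = 0.00176
  h term: (1×0.0207)² = 0.000430
Total = 0.00220. Share from h = 0.000430/0.00220 = 0.196.

19.6%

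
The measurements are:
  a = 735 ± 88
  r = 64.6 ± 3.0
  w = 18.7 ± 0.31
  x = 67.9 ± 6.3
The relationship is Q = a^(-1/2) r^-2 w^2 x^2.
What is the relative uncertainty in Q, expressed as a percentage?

21.9%

For a monomial Q ∝ a^(-1/2), r^-2, w^2, x^2, fractional errors add in quadrature:
  (−½·δa/a)² = (-0.5×0.120)² = 0.00358;  (-2·δr/r)² = (-2×0.0464)² = 0.00863;  (2·δw/w)² = (2×0.0166)² = 0.00110;  (2·δx/x)² = (2×0.0928)² = 0.0344
δQ/Q = √(0.0477) = 0.219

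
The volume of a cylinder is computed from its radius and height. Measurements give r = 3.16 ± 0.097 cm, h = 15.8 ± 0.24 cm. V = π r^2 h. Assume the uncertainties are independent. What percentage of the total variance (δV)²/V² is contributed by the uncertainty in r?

94.2%

(δV/V)² = (2·δr/r)² + (1·δh/h)²
  r term: (2×0.0307)² = 0.00377
  h term: (1×0.0152)² = 0.000231
Total = 0.00400. Share from r = 0.00377/0.00400 = 0.942.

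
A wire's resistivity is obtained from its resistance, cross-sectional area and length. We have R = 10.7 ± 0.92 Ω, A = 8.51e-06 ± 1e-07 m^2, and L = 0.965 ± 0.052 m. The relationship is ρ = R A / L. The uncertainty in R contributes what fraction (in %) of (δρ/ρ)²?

(δρ/ρ)² = (1·δR/R)² + (1·δA/A)² + (-1·δL/L)²
  R term: (1×0.0860)² = 0.00739
  A term: (1×0.0118)² = 0.000138
  L term: (-1×0.0539)² = 0.00290
Total = 0.0104. Share from R = 0.00739/0.0104 = 0.708.

70.8%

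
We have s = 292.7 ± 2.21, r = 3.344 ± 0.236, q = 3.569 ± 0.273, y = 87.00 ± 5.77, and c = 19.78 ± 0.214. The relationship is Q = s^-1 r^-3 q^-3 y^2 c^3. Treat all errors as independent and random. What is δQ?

Each factor contributes (exponent × relative error)² to (δQ/Q)²:
  (-1·δs/s)² = (-1×0.00755)² = 5.7e-05;  (-3·δr/r)² = (-3×0.0706)² = 0.0448;  (-3·δq/q)² = (-3×0.0765)² = 0.0527;  (2·δy/y)² = (2×0.0663)² = 0.0176;  (3·δc/c)² = (3×0.0108)² = 0.00105
δQ/Q = √(0.116) = 0.341
Q = 117.7, so δQ = 0.341 × 117.7 = 40.1.

40.1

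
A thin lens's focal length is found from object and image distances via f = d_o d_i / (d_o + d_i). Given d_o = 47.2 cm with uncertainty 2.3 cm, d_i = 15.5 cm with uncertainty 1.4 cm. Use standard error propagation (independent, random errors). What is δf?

0.806 cm

∂f/∂d_o = (d_i/(d_o+d_i))² = 0.0611;  ∂f/∂d_i = (d_o/(d_o+d_i))² = 0.567
δf = √((∂f/∂d_o · δd_o)² + (∂f/∂d_i · δd_i)²) = √(0.0198 + 0.629) = 0.806 cm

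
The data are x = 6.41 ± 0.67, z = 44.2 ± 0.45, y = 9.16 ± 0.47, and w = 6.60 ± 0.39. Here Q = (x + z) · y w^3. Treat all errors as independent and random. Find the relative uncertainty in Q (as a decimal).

Let u = x + z = 50.6. δu = √(δx² + δz²) = √(0.449 + 0.203) = 0.807, so δu/u = 0.0159.
Q is then a monomial in u, y, w:
δQ/Q = √((δu/u)² + (1·δy/y)² + (3·δw/w)²) = √(0.000254 + 0.00263 + 0.0314) = 0.185

0.185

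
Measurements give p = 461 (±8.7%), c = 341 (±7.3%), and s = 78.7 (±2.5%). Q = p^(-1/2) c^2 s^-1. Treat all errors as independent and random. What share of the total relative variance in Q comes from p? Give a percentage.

(δQ/Q)² = (−½·δp/p)² + (2·δc/c)² + (-1·δs/s)²
  p term: (-0.5×0.0870)² = 0.00189
  c term: (2×0.0730)² = 0.0213
  s term: (-1×0.0250)² = 0.000625
Total = 0.0238. Share from p = 0.00189/0.0238 = 0.0794.

7.94%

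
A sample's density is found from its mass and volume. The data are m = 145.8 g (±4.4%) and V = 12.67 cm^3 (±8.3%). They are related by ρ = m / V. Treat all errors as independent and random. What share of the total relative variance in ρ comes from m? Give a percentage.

(δρ/ρ)² = (1·δm/m)² + (-1·δV/V)²
  m term: (1×0.0440)² = 0.00194
  V term: (-1×0.0830)² = 0.00689
Total = 0.00883. Share from m = 0.00194/0.00883 = 0.219.

21.9%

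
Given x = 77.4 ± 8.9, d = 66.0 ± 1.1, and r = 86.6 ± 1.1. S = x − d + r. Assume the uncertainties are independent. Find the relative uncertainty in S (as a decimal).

Absolute uncertainties add in quadrature for a linear combination:
  (δx)² = 79.2;  (δd)² = 1.21;  (δr)² = 1.21
δS = √(81.6) = 9.03
S = 98.0, so δS/S = 9.03/98.0 = 0.0922.

0.0922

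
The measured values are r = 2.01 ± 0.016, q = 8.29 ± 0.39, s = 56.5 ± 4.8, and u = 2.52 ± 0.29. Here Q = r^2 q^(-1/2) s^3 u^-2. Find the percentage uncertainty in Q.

Each factor contributes (exponent × relative error)² to (δQ/Q)²:
  (2·δr/r)² = (2×0.00796)² = 0.000253;  (−½·δq/q)² = (-0.5×0.0470)² = 0.000553;  (3·δs/s)² = (3×0.0850)² = 0.0650;  (-2·δu/u)² = (-2×0.115)² = 0.0530
δQ/Q = √(0.119) = 0.345

34.5%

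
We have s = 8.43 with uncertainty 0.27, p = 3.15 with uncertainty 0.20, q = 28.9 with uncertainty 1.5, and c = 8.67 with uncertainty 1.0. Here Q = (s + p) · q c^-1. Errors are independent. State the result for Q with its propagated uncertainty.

Let u = s + p = 11.6. δu = √(δs² + δp²) = √(0.0729 + 0.0400) = 0.336, so δu/u = 0.0290.
Q is then a monomial in u, q, c:
δQ/Q = √((δu/u)² + (1·δq/q)² + (-1·δc/c)²) = √(0.000842 + 0.00269 + 0.0133) = 0.130
Q = 38.6, so δQ = 0.130 × 38.6 = 5.01.

38.6 ± 5.01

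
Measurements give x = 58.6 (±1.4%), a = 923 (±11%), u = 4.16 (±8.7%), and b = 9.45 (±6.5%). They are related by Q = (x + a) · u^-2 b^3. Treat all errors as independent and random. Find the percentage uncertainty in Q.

28.1%

Let w = x + a = 982. δw = √(δx² + δa²) = √(0.673 + 10300) = 102, so δw/w = 0.103.
Q is then a monomial in w, u, b:
δQ/Q = √((δw/w)² + (-2·δu/u)² + (3·δb/b)²) = √(0.0107 + 0.0303 + 0.0380) = 0.281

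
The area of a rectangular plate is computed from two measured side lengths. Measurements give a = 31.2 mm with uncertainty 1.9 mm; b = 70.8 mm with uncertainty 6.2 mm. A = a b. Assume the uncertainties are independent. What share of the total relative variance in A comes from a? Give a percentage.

(δA/A)² = (1·δa/a)² + (1·δb/b)²
  a term: (1×0.0609)² = 0.00371
  b term: (1×0.0876)² = 0.00767
Total = 0.0114. Share from a = 0.00371/0.0114 = 0.326.

32.6%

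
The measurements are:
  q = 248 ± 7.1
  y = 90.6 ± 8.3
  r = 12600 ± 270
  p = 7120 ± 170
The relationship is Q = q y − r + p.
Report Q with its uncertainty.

Let w = q·y = 22500. δw/w = √((1·δq/q)² + (1·δy/y)²) = √(0.000820 + 0.00839) = 0.0960, so δw = 2160.
Q = w − r + p: δQ = √(δw² + δr² + δp²) = √(4.65e+06 + 72900 + 28900) = 2180
Q = 17000.

17000 ± 2180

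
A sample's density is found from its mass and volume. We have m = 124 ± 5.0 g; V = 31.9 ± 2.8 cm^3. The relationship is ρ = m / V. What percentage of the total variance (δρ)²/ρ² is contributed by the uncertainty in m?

17.4%

(δρ/ρ)² = (1·δm/m)² + (-1·δV/V)²
  m term: (1×0.0403)² = 0.00163
  V term: (-1×0.0878)² = 0.00770
Total = 0.00933. Share from m = 0.00163/0.00933 = 0.174.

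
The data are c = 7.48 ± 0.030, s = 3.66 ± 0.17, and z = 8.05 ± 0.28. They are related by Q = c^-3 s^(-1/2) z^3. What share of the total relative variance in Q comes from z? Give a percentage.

(δQ/Q)² = (-3·δc/c)² + (−½·δs/s)² + (3·δz/z)²
  c term: (-3×0.00401)² = 0.000145
  s term: (-0.5×0.0464)² = 0.000539
  z term: (3×0.0348)² = 0.0109
Total = 0.0116. Share from z = 0.0109/0.0116 = 0.941.

94.1%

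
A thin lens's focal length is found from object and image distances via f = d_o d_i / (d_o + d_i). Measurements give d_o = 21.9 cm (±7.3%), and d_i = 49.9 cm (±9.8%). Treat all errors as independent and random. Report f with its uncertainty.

15.2 ± 0.896 cm

∂f/∂d_o = (d_i/(d_o+d_i))² = 0.483;  ∂f/∂d_i = (d_o/(d_o+d_i))² = 0.0930
δf = √((∂f/∂d_o · δd_o)² + (∂f/∂d_i · δd_i)²) = √(0.596 + 0.207) = 0.896 cm
f = 15.2 cm.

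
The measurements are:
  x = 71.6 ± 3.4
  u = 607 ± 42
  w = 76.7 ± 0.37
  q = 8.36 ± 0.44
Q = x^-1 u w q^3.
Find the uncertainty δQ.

68000

Products/powers → add relative errors in quadrature, weighted by exponent:
  (-1·δx/x)² = (-1×0.0475)² = 0.00225;  (1·δu/u)² = (1×0.0692)² = 0.00479;  (1·δw/w)² = (1×0.00482)² = 2.33e-05;  (3·δq/q)² = (3×0.0526)² = 0.0249
δQ/Q = √(0.0320) = 0.179
Q = 3.8e+05, so δQ = 0.179 × 3.8e+05 = 68000.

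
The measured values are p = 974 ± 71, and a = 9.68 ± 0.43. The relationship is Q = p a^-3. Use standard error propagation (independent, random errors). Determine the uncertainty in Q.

0.163

Since Q is a product/quotient, work with relative uncertainties:
  (1·δp/p)² = (1×0.0729)² = 0.00531;  (-3·δa/a)² = (-3×0.0444)² = 0.0178
δQ/Q = √(0.0231) = 0.152
Q = 1.07, so δQ = 0.152 × 1.07 = 0.163.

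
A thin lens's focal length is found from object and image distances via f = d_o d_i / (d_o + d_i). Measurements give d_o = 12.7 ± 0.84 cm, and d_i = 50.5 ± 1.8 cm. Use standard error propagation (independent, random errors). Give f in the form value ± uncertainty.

∂f/∂d_o = (d_i/(d_o+d_i))² = 0.638;  ∂f/∂d_i = (d_o/(d_o+d_i))² = 0.0404
δf = √((∂f/∂d_o · δd_o)² + (∂f/∂d_i · δd_i)²) = √(0.288 + 0.00528) = 0.541 cm
f = 10.1 cm.

10.1 ± 0.541 cm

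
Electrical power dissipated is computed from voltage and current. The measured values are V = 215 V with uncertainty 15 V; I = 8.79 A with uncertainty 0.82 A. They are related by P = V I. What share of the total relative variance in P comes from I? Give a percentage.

64.1%

(δP/P)² = (1·δV/V)² + (1·δI/I)²
  V term: (1×0.0698)² = 0.00487
  I term: (1×0.0933)² = 0.00870
Total = 0.0136. Share from I = 0.00870/0.0136 = 0.641.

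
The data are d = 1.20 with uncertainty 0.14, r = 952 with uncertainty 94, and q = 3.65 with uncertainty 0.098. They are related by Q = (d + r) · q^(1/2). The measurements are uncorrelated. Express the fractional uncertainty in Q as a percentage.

9.95%

Let u = d + r = 953. δu = √(δd² + δr²) = √(0.0196 + 8840) = 94.0, so δu/u = 0.0986.
Q is then a monomial in u, q:
δQ/Q = √((δu/u)² + (½·δq/q)²) = √(0.00972 + 0.000180) = 0.0995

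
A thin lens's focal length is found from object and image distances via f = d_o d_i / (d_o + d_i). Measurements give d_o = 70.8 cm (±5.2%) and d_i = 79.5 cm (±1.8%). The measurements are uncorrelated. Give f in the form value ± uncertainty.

∂f/∂d_o = (d_i/(d_o+d_i))² = 0.280;  ∂f/∂d_i = (d_o/(d_o+d_i))² = 0.222
δf = √((∂f/∂d_o · δd_o)² + (∂f/∂d_i · δd_i)²) = √(1.06 + 0.101) = 1.08 cm
f = 37.4 cm.

37.4 ± 1.08 cm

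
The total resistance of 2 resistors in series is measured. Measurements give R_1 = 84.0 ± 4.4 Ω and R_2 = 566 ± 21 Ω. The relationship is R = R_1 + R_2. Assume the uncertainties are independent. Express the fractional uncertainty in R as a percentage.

3.30%

Absolute uncertainties add in quadrature for a linear combination:
  (δR_1)² = 19.4;  (δR_2)² = 441
δR = √(460) = 21.5 Ω
R = 650 Ω, so δR/R = 21.5/650 = 0.0330.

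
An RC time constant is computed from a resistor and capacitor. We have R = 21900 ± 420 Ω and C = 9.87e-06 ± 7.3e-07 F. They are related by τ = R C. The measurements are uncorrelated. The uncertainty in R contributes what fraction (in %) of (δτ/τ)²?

(δτ/τ)² = (1·δR/R)² + (1·δC/C)²
  R term: (1×0.0192)² = 0.000368
  C term: (1×0.0740)² = 0.00547
Total = 0.00584. Share from R = 0.000368/0.00584 = 0.0630.

6.30%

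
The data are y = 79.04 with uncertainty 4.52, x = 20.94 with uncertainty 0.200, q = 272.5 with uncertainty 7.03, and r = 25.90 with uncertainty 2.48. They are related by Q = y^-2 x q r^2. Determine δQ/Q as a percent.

22.5%

Q is a product of powers, so relative uncertainties combine in quadrature:
  (-2·δy/y)² = (-2×0.0572)² = 0.0131;  (1·δx/x)² = (1×0.00955)² = 9.12e-05;  (1·δq/q)² = (1×0.0258)² = 0.000666;  (2·δr/r)² = (2×0.0958)² = 0.0367
δQ/Q = √(0.0505) = 0.225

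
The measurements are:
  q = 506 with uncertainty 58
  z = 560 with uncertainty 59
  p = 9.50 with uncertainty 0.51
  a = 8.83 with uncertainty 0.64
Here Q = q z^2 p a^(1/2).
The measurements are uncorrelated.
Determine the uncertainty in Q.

1.11e+09

Relative error in a monomial: (δQ/Q)² = Σ (nᵢ · δxᵢ/xᵢ)².
  (1·δq/q)² = (1×0.115)² = 0.0131;  (2·δz/z)² = (2×0.105)² = 0.0444;  (1·δp/p)² = (1×0.0537)² = 0.00288;  (½·δa/a)² = (0.5×0.0725)² = 0.00131
δQ/Q = √(0.0617) = 0.248
Q = 4.48e+09, so δQ = 0.248 × 4.48e+09 = 1.11e+09.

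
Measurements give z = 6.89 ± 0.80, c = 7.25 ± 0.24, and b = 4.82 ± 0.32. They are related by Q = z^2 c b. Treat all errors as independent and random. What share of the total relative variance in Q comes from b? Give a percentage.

(δQ/Q)² = (2·δz/z)² + (1·δc/c)² + (1·δb/b)²
  z term: (2×0.116)² = 0.0539
  c term: (1×0.0331)² = 0.00110
  b term: (1×0.0664)² = 0.00441
Total = 0.0594. Share from b = 0.00441/0.0594 = 0.0742.

7.42%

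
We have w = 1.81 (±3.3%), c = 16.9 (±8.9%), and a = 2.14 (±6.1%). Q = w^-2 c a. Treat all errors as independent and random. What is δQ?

1.40

Since Q is a product/quotient, work with relative uncertainties:
  (-2·δw/w)² = (-2×0.0330)² = 0.00436;  (1·δc/c)² = (1×0.0890)² = 0.00792;  (1·δa/a)² = (1×0.0610)² = 0.00372
δQ/Q = √(0.0160) = 0.126
Q = 11.0, so δQ = 0.126 × 11.0 = 1.40.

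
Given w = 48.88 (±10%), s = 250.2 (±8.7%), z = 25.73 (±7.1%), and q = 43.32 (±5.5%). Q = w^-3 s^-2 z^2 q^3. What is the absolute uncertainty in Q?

Each factor contributes (exponent × relative error)² to (δQ/Q)²:
  (-3·δw/w)² = (-3×0.100)² = 0.0900;  (-2·δs/s)² = (-2×0.0870)² = 0.0303;  (2·δz/z)² = (2×0.0710)² = 0.0202;  (3·δq/q)² = (3×0.0550)² = 0.0272
δQ/Q = √(0.168) = 0.409
Q = 0.007362, so δQ = 0.409 × 0.007362 = 0.00301.

0.00301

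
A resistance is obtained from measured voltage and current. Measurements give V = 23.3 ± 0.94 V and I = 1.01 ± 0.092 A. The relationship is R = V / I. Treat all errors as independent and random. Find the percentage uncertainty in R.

9.96%

Products/powers → add relative errors in quadrature, weighted by exponent:
  (1·δV/V)² = (1×0.0403)² = 0.00163;  (-1·δI/I)² = (-1×0.0911)² = 0.00830
δR/R = √(0.00992) = 0.0996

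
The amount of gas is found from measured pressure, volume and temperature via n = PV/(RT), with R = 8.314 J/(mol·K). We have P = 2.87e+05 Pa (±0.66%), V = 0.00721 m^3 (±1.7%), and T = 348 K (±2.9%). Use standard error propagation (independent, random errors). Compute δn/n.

For a monomial n ∝ P, V, T^-1, fractional errors add in quadrature:
  (1·δP/P)² = (1×0.00660)² = 4.36e-05;  (1·δV/V)² = (1×0.0170)² = 0.000289;  (-1·δT/T)² = (-1×0.0290)² = 0.000841
δn/n = √(0.00117) = 0.0343

0.0343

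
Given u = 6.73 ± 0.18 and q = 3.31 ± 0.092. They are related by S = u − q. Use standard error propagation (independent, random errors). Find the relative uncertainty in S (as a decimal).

0.0591

Absolute uncertainties add in quadrature for a linear combination:
  (δu)² = 0.0324;  (δq)² = 0.00846
δS = √(0.0409) = 0.202
S = 3.42, so δS/S = 0.202/3.42 = 0.0591.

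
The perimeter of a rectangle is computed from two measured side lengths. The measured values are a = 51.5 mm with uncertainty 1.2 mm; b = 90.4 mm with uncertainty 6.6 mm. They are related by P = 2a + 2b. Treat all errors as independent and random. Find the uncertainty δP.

Sums and differences: (δP)² = Σ (cᵢ δxᵢ)².
  (2·δa)² = 5.76;  (2·δb)² = 174
δP = √(180) = 13.4 mm

13.4 mm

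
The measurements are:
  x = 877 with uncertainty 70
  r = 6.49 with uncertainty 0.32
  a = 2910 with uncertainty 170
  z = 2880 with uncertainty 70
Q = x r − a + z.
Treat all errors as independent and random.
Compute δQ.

Let p = x·r = 5690. δp/p = √((1·δx/x)² + (1·δr/r)²) = √(0.00637 + 0.00243) = 0.0938, so δp = 534.
Q = p − a + z: δQ = √(δp² + δa² + δz²) = √(2.85e+05 + 28900 + 4900) = 565

565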